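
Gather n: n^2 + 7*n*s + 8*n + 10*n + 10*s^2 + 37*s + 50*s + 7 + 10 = n^2 + n*(7*s + 18) + 10*s^2 + 87*s + 17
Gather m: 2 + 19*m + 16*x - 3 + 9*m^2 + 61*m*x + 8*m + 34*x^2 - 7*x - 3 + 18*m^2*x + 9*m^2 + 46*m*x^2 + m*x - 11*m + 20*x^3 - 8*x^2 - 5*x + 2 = m^2*(18*x + 18) + m*(46*x^2 + 62*x + 16) + 20*x^3 + 26*x^2 + 4*x - 2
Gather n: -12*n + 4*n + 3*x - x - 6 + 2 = -8*n + 2*x - 4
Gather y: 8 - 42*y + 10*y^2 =10*y^2 - 42*y + 8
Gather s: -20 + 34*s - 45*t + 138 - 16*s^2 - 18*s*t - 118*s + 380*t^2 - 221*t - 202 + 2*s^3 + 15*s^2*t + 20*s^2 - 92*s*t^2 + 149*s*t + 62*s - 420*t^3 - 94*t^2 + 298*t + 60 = 2*s^3 + s^2*(15*t + 4) + s*(-92*t^2 + 131*t - 22) - 420*t^3 + 286*t^2 + 32*t - 24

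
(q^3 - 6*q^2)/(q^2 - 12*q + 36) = q^2/(q - 6)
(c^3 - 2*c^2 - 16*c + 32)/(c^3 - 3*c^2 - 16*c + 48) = (c - 2)/(c - 3)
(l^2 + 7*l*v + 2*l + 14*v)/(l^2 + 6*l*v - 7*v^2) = (-l - 2)/(-l + v)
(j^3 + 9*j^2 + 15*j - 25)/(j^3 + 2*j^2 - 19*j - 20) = (j^2 + 4*j - 5)/(j^2 - 3*j - 4)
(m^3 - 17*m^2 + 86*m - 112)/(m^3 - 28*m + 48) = (m^2 - 15*m + 56)/(m^2 + 2*m - 24)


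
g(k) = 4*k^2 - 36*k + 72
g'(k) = 8*k - 36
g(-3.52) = 248.28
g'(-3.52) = -64.16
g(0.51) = 54.68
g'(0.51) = -31.92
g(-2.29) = 175.42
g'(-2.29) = -54.32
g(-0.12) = 76.38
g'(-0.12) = -36.96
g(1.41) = 29.19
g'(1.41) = -24.72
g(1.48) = 27.48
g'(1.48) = -24.16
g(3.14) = -1.60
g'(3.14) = -10.88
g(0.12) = 67.74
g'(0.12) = -35.04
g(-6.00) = 432.00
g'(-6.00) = -84.00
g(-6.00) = 432.00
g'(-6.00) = -84.00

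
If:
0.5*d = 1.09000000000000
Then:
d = 2.18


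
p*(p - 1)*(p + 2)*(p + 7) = p^4 + 8*p^3 + 5*p^2 - 14*p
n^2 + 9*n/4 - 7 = (n - 7/4)*(n + 4)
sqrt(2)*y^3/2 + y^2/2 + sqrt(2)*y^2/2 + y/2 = y*(y + sqrt(2)/2)*(sqrt(2)*y/2 + sqrt(2)/2)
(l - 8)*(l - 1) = l^2 - 9*l + 8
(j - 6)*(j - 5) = j^2 - 11*j + 30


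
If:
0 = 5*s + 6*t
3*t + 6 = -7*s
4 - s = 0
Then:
No Solution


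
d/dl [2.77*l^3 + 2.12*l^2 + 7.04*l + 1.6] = 8.31*l^2 + 4.24*l + 7.04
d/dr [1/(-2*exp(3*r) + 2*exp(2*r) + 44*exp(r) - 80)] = (3*exp(2*r)/2 - exp(r) - 11)*exp(r)/(exp(3*r) - exp(2*r) - 22*exp(r) + 40)^2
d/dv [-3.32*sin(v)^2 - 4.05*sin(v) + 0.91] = -(6.64*sin(v) + 4.05)*cos(v)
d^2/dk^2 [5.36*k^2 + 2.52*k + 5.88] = 10.7200000000000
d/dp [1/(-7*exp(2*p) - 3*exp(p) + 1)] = (14*exp(p) + 3)*exp(p)/(7*exp(2*p) + 3*exp(p) - 1)^2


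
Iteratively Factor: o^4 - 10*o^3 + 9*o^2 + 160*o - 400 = (o - 5)*(o^3 - 5*o^2 - 16*o + 80) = (o - 5)^2*(o^2 - 16) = (o - 5)^2*(o + 4)*(o - 4)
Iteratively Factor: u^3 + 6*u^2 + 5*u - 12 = (u + 4)*(u^2 + 2*u - 3) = (u - 1)*(u + 4)*(u + 3)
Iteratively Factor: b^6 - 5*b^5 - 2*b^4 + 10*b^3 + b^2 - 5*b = (b - 1)*(b^5 - 4*b^4 - 6*b^3 + 4*b^2 + 5*b) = (b - 5)*(b - 1)*(b^4 + b^3 - b^2 - b) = b*(b - 5)*(b - 1)*(b^3 + b^2 - b - 1) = b*(b - 5)*(b - 1)*(b + 1)*(b^2 - 1) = b*(b - 5)*(b - 1)^2*(b + 1)*(b + 1)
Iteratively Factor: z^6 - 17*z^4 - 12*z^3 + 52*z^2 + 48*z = (z + 3)*(z^5 - 3*z^4 - 8*z^3 + 12*z^2 + 16*z) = z*(z + 3)*(z^4 - 3*z^3 - 8*z^2 + 12*z + 16) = z*(z + 1)*(z + 3)*(z^3 - 4*z^2 - 4*z + 16) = z*(z + 1)*(z + 2)*(z + 3)*(z^2 - 6*z + 8) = z*(z - 2)*(z + 1)*(z + 2)*(z + 3)*(z - 4)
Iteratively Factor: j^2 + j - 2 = (j + 2)*(j - 1)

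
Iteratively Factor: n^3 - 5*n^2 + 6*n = (n)*(n^2 - 5*n + 6) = n*(n - 2)*(n - 3)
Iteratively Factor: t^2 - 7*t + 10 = (t - 2)*(t - 5)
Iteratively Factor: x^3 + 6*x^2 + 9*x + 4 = (x + 4)*(x^2 + 2*x + 1) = (x + 1)*(x + 4)*(x + 1)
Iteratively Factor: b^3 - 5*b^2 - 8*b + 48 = (b + 3)*(b^2 - 8*b + 16) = (b - 4)*(b + 3)*(b - 4)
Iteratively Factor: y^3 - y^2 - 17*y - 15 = (y + 3)*(y^2 - 4*y - 5) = (y - 5)*(y + 3)*(y + 1)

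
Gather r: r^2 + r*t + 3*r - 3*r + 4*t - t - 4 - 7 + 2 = r^2 + r*t + 3*t - 9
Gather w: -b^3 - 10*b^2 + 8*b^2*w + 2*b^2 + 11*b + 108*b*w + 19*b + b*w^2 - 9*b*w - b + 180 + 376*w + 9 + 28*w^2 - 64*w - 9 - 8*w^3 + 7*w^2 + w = -b^3 - 8*b^2 + 29*b - 8*w^3 + w^2*(b + 35) + w*(8*b^2 + 99*b + 313) + 180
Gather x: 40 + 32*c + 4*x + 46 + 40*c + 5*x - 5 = 72*c + 9*x + 81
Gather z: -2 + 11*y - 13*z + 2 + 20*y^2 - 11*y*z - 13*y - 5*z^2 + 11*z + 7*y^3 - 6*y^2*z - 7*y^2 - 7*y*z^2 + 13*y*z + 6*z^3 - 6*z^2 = 7*y^3 + 13*y^2 - 2*y + 6*z^3 + z^2*(-7*y - 11) + z*(-6*y^2 + 2*y - 2)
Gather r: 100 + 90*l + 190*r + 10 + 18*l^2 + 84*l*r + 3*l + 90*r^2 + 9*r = 18*l^2 + 93*l + 90*r^2 + r*(84*l + 199) + 110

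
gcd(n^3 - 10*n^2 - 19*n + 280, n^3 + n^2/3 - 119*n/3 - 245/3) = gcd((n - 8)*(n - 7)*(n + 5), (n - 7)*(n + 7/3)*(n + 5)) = n^2 - 2*n - 35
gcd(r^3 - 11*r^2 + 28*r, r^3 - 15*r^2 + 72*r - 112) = r^2 - 11*r + 28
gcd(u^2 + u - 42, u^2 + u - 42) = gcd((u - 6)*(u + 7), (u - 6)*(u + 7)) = u^2 + u - 42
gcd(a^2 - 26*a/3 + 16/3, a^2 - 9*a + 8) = a - 8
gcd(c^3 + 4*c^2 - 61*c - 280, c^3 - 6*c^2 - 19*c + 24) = c - 8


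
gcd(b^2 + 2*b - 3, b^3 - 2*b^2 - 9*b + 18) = b + 3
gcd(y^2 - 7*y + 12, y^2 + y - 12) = y - 3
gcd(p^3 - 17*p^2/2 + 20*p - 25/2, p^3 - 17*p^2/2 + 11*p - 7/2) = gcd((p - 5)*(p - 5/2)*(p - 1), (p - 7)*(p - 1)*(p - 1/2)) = p - 1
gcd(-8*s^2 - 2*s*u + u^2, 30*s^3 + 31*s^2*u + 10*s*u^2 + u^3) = 2*s + u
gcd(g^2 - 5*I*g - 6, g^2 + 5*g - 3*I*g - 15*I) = g - 3*I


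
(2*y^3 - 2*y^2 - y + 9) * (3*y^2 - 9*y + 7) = 6*y^5 - 24*y^4 + 29*y^3 + 22*y^2 - 88*y + 63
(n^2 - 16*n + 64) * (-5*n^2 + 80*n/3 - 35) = -5*n^4 + 320*n^3/3 - 2345*n^2/3 + 6800*n/3 - 2240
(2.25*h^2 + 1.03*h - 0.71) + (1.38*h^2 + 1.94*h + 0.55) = 3.63*h^2 + 2.97*h - 0.16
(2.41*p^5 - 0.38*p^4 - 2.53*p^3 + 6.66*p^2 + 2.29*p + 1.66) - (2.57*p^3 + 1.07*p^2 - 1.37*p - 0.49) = 2.41*p^5 - 0.38*p^4 - 5.1*p^3 + 5.59*p^2 + 3.66*p + 2.15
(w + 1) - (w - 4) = 5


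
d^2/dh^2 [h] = 0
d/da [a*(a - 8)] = 2*a - 8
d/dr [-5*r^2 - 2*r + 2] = -10*r - 2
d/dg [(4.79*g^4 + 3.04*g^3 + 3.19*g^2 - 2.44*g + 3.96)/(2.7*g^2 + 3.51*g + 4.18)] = (25.866*g^5 + 58.6467*g^4 + 101.4296*g^3 + 55.9065*g^2 + 5.2844*g - 24.0988)/(7.29*g^4 + 18.954*g^3 + 34.8921*g^2 + 29.3436*g + 17.4724)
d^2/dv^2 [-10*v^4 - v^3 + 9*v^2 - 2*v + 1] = -120*v^2 - 6*v + 18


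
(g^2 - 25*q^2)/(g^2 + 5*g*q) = (g - 5*q)/g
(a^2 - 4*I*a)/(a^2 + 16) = a/(a + 4*I)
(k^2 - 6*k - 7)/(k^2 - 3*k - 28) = (k + 1)/(k + 4)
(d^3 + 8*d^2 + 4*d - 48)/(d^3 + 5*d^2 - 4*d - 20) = (d^2 + 10*d + 24)/(d^2 + 7*d + 10)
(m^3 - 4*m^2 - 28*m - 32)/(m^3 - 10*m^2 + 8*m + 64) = (m + 2)/(m - 4)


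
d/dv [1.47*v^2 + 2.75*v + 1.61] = 2.94*v + 2.75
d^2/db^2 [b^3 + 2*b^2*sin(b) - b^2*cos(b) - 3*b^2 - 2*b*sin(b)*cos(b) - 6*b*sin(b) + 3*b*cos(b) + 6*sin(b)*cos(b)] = -2*b^2*sin(b) + b^2*cos(b) + 10*b*sin(b) + 4*b*sin(2*b) + 5*b*cos(b) + 6*b - 2*sin(b) - 12*sin(2*b) - 14*cos(b) - 4*cos(2*b) - 6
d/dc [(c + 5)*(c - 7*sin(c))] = c - (c + 5)*(7*cos(c) - 1) - 7*sin(c)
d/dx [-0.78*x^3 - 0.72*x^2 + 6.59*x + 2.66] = -2.34*x^2 - 1.44*x + 6.59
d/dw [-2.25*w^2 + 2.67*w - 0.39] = 2.67 - 4.5*w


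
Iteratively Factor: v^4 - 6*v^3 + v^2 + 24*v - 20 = (v + 2)*(v^3 - 8*v^2 + 17*v - 10) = (v - 5)*(v + 2)*(v^2 - 3*v + 2) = (v - 5)*(v - 2)*(v + 2)*(v - 1)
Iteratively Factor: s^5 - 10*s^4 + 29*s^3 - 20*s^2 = (s)*(s^4 - 10*s^3 + 29*s^2 - 20*s) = s*(s - 5)*(s^3 - 5*s^2 + 4*s) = s*(s - 5)*(s - 4)*(s^2 - s) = s^2*(s - 5)*(s - 4)*(s - 1)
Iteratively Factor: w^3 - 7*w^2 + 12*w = (w)*(w^2 - 7*w + 12) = w*(w - 4)*(w - 3)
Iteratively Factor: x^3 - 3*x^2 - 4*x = (x + 1)*(x^2 - 4*x) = x*(x + 1)*(x - 4)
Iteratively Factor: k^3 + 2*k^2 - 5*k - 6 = (k + 1)*(k^2 + k - 6) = (k + 1)*(k + 3)*(k - 2)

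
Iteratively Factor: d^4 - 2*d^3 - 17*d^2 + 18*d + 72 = (d + 2)*(d^3 - 4*d^2 - 9*d + 36) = (d - 4)*(d + 2)*(d^2 - 9) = (d - 4)*(d - 3)*(d + 2)*(d + 3)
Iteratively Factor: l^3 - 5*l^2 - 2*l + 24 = (l - 4)*(l^2 - l - 6) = (l - 4)*(l - 3)*(l + 2)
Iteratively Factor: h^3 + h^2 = (h + 1)*(h^2) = h*(h + 1)*(h)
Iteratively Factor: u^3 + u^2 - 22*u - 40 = (u + 2)*(u^2 - u - 20) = (u + 2)*(u + 4)*(u - 5)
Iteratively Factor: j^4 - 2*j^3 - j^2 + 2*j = (j - 2)*(j^3 - j) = (j - 2)*(j + 1)*(j^2 - j) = j*(j - 2)*(j + 1)*(j - 1)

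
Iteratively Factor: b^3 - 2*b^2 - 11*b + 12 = (b - 4)*(b^2 + 2*b - 3) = (b - 4)*(b + 3)*(b - 1)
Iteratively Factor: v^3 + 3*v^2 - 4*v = (v + 4)*(v^2 - v) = v*(v + 4)*(v - 1)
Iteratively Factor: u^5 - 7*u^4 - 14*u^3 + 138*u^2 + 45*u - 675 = (u - 3)*(u^4 - 4*u^3 - 26*u^2 + 60*u + 225) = (u - 3)*(u + 3)*(u^3 - 7*u^2 - 5*u + 75) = (u - 5)*(u - 3)*(u + 3)*(u^2 - 2*u - 15) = (u - 5)^2*(u - 3)*(u + 3)*(u + 3)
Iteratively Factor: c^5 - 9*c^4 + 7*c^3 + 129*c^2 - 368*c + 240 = (c + 4)*(c^4 - 13*c^3 + 59*c^2 - 107*c + 60) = (c - 3)*(c + 4)*(c^3 - 10*c^2 + 29*c - 20) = (c - 4)*(c - 3)*(c + 4)*(c^2 - 6*c + 5) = (c - 4)*(c - 3)*(c - 1)*(c + 4)*(c - 5)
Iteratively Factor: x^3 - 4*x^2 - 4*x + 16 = (x + 2)*(x^2 - 6*x + 8) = (x - 4)*(x + 2)*(x - 2)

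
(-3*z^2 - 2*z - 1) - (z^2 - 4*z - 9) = -4*z^2 + 2*z + 8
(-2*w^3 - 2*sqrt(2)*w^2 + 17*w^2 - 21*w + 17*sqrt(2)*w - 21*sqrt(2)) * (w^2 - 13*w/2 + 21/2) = -2*w^5 - 2*sqrt(2)*w^4 + 30*w^4 - 305*w^3/2 + 30*sqrt(2)*w^3 - 305*sqrt(2)*w^2/2 + 315*w^2 - 441*w/2 + 315*sqrt(2)*w - 441*sqrt(2)/2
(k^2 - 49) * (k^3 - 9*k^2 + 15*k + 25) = k^5 - 9*k^4 - 34*k^3 + 466*k^2 - 735*k - 1225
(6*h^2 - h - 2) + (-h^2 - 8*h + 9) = 5*h^2 - 9*h + 7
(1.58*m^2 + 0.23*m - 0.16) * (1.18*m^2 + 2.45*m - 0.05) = 1.8644*m^4 + 4.1424*m^3 + 0.2957*m^2 - 0.4035*m + 0.008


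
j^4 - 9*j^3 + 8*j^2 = j^2*(j - 8)*(j - 1)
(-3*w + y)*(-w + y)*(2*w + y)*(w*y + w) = 6*w^4*y + 6*w^4 - 5*w^3*y^2 - 5*w^3*y - 2*w^2*y^3 - 2*w^2*y^2 + w*y^4 + w*y^3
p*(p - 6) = p^2 - 6*p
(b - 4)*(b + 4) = b^2 - 16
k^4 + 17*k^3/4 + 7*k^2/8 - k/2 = k*(k - 1/4)*(k + 1/2)*(k + 4)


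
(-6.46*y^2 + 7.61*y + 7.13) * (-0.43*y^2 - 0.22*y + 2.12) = 2.7778*y^4 - 1.8511*y^3 - 18.4353*y^2 + 14.5646*y + 15.1156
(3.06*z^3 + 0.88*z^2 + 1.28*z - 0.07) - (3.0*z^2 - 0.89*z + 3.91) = 3.06*z^3 - 2.12*z^2 + 2.17*z - 3.98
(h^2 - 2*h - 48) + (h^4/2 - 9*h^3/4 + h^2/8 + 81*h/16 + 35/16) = h^4/2 - 9*h^3/4 + 9*h^2/8 + 49*h/16 - 733/16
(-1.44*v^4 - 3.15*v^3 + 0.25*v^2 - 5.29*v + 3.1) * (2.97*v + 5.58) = -4.2768*v^5 - 17.3907*v^4 - 16.8345*v^3 - 14.3163*v^2 - 20.3112*v + 17.298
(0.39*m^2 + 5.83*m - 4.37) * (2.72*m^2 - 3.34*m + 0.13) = 1.0608*m^4 + 14.555*m^3 - 31.3079*m^2 + 15.3537*m - 0.5681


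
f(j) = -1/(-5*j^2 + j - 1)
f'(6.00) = 0.00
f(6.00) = 0.01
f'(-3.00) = 0.01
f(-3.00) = 0.02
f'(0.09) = 0.11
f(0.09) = 1.05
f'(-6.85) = 0.00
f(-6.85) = 0.00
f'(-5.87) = 0.00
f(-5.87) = 0.01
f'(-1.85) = 0.05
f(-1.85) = 0.05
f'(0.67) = -0.86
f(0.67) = 0.39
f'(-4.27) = 0.00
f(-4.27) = 0.01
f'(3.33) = -0.01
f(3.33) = 0.02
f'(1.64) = -0.09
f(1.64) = 0.08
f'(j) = -(10*j - 1)/(-5*j^2 + j - 1)^2 = (1 - 10*j)/(5*j^2 - j + 1)^2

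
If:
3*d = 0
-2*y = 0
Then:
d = 0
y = 0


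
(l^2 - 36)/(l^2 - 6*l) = (l + 6)/l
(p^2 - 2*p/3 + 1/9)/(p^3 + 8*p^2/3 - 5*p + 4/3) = (p - 1/3)/(p^2 + 3*p - 4)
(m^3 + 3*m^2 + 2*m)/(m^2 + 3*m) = (m^2 + 3*m + 2)/(m + 3)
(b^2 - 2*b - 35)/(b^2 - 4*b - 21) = (b + 5)/(b + 3)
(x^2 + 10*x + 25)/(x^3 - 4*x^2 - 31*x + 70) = (x + 5)/(x^2 - 9*x + 14)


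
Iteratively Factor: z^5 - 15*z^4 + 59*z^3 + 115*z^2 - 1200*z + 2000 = (z - 5)*(z^4 - 10*z^3 + 9*z^2 + 160*z - 400) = (z - 5)^2*(z^3 - 5*z^2 - 16*z + 80) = (z - 5)^2*(z + 4)*(z^2 - 9*z + 20) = (z - 5)^3*(z + 4)*(z - 4)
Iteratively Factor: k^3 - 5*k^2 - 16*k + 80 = (k + 4)*(k^2 - 9*k + 20) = (k - 4)*(k + 4)*(k - 5)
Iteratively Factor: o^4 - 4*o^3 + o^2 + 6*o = (o - 2)*(o^3 - 2*o^2 - 3*o) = (o - 2)*(o + 1)*(o^2 - 3*o) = (o - 3)*(o - 2)*(o + 1)*(o)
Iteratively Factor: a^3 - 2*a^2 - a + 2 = (a + 1)*(a^2 - 3*a + 2) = (a - 2)*(a + 1)*(a - 1)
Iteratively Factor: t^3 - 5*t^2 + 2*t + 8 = (t - 2)*(t^2 - 3*t - 4) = (t - 4)*(t - 2)*(t + 1)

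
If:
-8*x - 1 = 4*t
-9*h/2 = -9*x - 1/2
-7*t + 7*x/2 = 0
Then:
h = -4/45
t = -1/20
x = -1/10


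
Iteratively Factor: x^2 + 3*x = (x + 3)*(x)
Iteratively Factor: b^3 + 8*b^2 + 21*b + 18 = (b + 3)*(b^2 + 5*b + 6) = (b + 2)*(b + 3)*(b + 3)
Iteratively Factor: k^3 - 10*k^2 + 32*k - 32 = (k - 4)*(k^2 - 6*k + 8) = (k - 4)*(k - 2)*(k - 4)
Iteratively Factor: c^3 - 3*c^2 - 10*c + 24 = (c + 3)*(c^2 - 6*c + 8) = (c - 4)*(c + 3)*(c - 2)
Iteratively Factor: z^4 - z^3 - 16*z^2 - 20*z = (z)*(z^3 - z^2 - 16*z - 20) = z*(z + 2)*(z^2 - 3*z - 10) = z*(z + 2)^2*(z - 5)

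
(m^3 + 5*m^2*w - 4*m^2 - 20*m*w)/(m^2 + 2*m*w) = (m^2 + 5*m*w - 4*m - 20*w)/(m + 2*w)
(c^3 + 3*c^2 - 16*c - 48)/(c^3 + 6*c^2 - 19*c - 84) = (c + 4)/(c + 7)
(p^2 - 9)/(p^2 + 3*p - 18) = (p + 3)/(p + 6)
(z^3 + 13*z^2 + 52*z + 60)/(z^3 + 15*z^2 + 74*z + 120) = (z + 2)/(z + 4)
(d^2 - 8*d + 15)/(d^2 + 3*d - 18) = (d - 5)/(d + 6)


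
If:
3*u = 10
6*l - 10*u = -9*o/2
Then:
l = 50/9 - 3*o/4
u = 10/3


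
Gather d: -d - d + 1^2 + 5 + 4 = 10 - 2*d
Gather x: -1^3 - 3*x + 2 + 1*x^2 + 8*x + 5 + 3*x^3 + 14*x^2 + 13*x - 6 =3*x^3 + 15*x^2 + 18*x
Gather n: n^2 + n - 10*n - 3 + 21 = n^2 - 9*n + 18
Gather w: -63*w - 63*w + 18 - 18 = -126*w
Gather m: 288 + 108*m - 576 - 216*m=-108*m - 288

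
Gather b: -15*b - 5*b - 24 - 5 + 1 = -20*b - 28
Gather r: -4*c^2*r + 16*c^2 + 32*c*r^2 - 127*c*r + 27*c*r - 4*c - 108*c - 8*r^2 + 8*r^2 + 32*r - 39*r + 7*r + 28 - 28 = 16*c^2 + 32*c*r^2 - 112*c + r*(-4*c^2 - 100*c)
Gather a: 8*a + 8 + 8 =8*a + 16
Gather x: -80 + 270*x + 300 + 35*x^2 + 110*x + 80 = 35*x^2 + 380*x + 300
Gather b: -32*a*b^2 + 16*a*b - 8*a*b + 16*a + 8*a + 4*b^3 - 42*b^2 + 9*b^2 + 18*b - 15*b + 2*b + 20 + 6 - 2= 24*a + 4*b^3 + b^2*(-32*a - 33) + b*(8*a + 5) + 24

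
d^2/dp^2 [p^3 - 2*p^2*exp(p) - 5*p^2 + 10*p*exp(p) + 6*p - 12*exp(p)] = -2*p^2*exp(p) + 2*p*exp(p) + 6*p + 4*exp(p) - 10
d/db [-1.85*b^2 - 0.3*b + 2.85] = -3.7*b - 0.3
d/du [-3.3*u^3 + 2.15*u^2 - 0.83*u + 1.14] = -9.9*u^2 + 4.3*u - 0.83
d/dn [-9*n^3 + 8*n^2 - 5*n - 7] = -27*n^2 + 16*n - 5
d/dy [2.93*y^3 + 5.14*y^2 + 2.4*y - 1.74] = 8.79*y^2 + 10.28*y + 2.4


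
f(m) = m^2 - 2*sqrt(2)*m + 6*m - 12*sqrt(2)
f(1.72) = -8.56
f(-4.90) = -8.50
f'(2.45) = 8.07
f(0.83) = -13.65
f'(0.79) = 4.75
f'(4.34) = 11.85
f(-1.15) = -19.30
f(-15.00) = 160.46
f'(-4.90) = -6.63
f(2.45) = -3.20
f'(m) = 2*m - 2*sqrt(2) + 6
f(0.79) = -13.84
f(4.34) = 15.63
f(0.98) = -12.90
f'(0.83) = 4.83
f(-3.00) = -17.49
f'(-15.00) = -26.83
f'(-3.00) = -2.83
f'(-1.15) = 0.87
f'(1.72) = 6.61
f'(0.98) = 5.13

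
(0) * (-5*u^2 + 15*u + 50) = 0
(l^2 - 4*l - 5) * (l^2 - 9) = l^4 - 4*l^3 - 14*l^2 + 36*l + 45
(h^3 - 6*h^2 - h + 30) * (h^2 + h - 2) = h^5 - 5*h^4 - 9*h^3 + 41*h^2 + 32*h - 60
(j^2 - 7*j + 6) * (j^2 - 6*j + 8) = j^4 - 13*j^3 + 56*j^2 - 92*j + 48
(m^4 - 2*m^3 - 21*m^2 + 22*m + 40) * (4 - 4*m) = -4*m^5 + 12*m^4 + 76*m^3 - 172*m^2 - 72*m + 160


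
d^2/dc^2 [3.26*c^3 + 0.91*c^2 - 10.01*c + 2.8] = 19.56*c + 1.82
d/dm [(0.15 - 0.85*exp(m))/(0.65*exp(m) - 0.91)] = 0.676*exp(m)/(0.65*exp(m) - 0.91)^2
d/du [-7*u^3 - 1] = -21*u^2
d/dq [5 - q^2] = -2*q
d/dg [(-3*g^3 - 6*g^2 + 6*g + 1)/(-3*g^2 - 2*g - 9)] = (9*g^4 + 12*g^3 + 111*g^2 + 114*g - 52)/(9*g^4 + 12*g^3 + 58*g^2 + 36*g + 81)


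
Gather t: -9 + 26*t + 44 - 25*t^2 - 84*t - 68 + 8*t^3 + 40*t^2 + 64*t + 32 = 8*t^3 + 15*t^2 + 6*t - 1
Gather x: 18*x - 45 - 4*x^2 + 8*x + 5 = -4*x^2 + 26*x - 40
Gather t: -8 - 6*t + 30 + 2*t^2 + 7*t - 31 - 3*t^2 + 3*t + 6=-t^2 + 4*t - 3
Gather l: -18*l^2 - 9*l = -18*l^2 - 9*l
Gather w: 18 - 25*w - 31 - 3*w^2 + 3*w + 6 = -3*w^2 - 22*w - 7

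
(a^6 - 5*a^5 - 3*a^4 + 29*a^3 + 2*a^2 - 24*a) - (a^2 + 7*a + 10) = a^6 - 5*a^5 - 3*a^4 + 29*a^3 + a^2 - 31*a - 10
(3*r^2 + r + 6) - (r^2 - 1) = 2*r^2 + r + 7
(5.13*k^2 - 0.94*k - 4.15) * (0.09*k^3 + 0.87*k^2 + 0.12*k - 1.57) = 0.4617*k^5 + 4.3785*k^4 - 0.5757*k^3 - 11.7774*k^2 + 0.9778*k + 6.5155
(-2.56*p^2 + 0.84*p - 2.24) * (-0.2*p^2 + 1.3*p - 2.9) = 0.512*p^4 - 3.496*p^3 + 8.964*p^2 - 5.348*p + 6.496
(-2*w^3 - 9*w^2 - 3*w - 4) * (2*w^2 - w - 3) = -4*w^5 - 16*w^4 + 9*w^3 + 22*w^2 + 13*w + 12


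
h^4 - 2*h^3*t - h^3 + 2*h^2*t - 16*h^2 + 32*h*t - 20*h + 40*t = (h - 5)*(h + 2)^2*(h - 2*t)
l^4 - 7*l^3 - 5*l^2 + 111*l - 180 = (l - 5)*(l - 3)^2*(l + 4)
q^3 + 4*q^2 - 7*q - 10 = (q - 2)*(q + 1)*(q + 5)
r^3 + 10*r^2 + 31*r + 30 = (r + 2)*(r + 3)*(r + 5)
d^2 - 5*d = d*(d - 5)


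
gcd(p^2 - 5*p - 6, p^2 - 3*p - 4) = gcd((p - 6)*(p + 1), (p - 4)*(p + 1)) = p + 1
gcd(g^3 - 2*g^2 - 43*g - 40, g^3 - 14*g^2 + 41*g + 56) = g^2 - 7*g - 8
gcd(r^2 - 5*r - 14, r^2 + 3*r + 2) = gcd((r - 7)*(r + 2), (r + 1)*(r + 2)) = r + 2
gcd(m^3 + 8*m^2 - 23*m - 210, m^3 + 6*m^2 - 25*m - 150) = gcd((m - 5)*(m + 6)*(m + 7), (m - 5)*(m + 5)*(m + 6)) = m^2 + m - 30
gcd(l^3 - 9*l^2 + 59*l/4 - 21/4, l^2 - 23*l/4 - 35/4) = l - 7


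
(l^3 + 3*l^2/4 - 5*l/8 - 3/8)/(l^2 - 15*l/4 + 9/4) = (2*l^2 + 3*l + 1)/(2*(l - 3))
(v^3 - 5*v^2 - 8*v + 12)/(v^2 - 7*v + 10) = (v^3 - 5*v^2 - 8*v + 12)/(v^2 - 7*v + 10)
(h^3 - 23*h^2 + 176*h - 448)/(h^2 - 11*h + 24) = (h^2 - 15*h + 56)/(h - 3)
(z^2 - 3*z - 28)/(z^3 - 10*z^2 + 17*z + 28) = (z + 4)/(z^2 - 3*z - 4)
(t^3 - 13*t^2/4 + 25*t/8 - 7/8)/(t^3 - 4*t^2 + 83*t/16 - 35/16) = 2*(2*t - 1)/(4*t - 5)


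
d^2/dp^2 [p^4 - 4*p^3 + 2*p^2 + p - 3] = 12*p^2 - 24*p + 4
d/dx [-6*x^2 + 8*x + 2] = 8 - 12*x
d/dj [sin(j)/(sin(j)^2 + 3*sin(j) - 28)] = (cos(j)^2 - 29)*cos(j)/((sin(j) - 4)^2*(sin(j) + 7)^2)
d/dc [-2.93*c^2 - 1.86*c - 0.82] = -5.86*c - 1.86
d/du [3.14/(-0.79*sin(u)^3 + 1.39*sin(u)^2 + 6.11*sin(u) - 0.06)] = (7.4418*sin(u)^2 - 8.7292*sin(u) - 19.1854)*cos(u)/(0.79*sin(u)^3 - 1.39*sin(u)^2 - 6.11*sin(u) + 0.06)^2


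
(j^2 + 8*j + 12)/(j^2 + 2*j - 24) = (j + 2)/(j - 4)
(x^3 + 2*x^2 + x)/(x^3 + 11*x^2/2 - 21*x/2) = 2*(x^2 + 2*x + 1)/(2*x^2 + 11*x - 21)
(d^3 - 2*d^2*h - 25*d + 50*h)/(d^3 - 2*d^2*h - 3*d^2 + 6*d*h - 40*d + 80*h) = (d - 5)/(d - 8)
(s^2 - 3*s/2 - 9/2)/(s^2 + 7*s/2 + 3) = (s - 3)/(s + 2)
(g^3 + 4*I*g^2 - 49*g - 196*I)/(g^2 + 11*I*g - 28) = (g^2 - 49)/(g + 7*I)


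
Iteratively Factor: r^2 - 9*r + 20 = (r - 4)*(r - 5)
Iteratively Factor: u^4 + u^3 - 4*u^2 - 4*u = (u + 2)*(u^3 - u^2 - 2*u) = (u + 1)*(u + 2)*(u^2 - 2*u) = (u - 2)*(u + 1)*(u + 2)*(u)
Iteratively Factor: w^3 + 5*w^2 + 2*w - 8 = (w + 2)*(w^2 + 3*w - 4) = (w - 1)*(w + 2)*(w + 4)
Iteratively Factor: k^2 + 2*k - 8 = (k - 2)*(k + 4)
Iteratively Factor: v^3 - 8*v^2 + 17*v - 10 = (v - 1)*(v^2 - 7*v + 10) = (v - 2)*(v - 1)*(v - 5)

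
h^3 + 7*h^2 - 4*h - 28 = (h - 2)*(h + 2)*(h + 7)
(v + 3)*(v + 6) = v^2 + 9*v + 18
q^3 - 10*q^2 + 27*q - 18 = (q - 6)*(q - 3)*(q - 1)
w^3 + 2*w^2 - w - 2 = (w - 1)*(w + 1)*(w + 2)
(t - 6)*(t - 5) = t^2 - 11*t + 30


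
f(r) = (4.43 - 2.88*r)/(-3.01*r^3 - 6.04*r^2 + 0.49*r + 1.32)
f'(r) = (4.43 - 2.88*r)*(9.03*r^2 + 12.08*r - 0.49)/(-3.01*r^3 - 6.04*r^2 + 0.49*r + 1.32)^2 - 2.88/(-3.01*r^3 - 6.04*r^2 + 0.49*r + 1.32) = (-17.3376*r^3 + 22.6077*r^2 + 53.5144*r - 5.9723)/(9.0601*r^6 + 36.3608*r^5 + 33.5318*r^4 - 13.8656*r^3 - 15.7055*r^2 + 1.2936*r + 1.7424)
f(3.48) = 0.03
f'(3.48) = -0.01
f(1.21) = -0.08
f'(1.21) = 0.41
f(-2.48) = 1.30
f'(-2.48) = 3.37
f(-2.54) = 1.13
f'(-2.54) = 2.65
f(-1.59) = -3.43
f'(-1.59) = 5.18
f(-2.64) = 0.90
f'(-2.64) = 1.86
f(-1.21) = -2.84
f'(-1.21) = -0.89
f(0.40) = 9.18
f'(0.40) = 140.80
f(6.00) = 0.01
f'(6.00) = -0.00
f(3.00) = 0.03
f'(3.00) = -0.01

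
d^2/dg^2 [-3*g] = 0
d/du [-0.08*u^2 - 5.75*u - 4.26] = -0.16*u - 5.75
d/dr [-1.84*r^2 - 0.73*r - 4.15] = -3.68*r - 0.73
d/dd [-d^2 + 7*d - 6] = 7 - 2*d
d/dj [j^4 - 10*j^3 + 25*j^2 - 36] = 2*j*(2*j^2 - 15*j + 25)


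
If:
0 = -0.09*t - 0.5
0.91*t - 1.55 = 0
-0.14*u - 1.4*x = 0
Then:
No Solution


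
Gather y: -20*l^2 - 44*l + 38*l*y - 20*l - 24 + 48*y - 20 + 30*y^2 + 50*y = -20*l^2 - 64*l + 30*y^2 + y*(38*l + 98) - 44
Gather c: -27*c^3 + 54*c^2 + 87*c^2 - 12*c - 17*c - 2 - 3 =-27*c^3 + 141*c^2 - 29*c - 5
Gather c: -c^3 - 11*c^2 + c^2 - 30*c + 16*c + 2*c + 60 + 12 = -c^3 - 10*c^2 - 12*c + 72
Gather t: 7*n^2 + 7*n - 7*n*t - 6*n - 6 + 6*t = 7*n^2 + n + t*(6 - 7*n) - 6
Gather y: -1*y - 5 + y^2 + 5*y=y^2 + 4*y - 5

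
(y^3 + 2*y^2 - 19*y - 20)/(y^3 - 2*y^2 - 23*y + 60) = (y + 1)/(y - 3)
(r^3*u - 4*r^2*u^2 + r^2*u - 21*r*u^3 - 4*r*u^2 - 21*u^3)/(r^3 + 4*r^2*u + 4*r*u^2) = u*(r^3 - 4*r^2*u + r^2 - 21*r*u^2 - 4*r*u - 21*u^2)/(r*(r^2 + 4*r*u + 4*u^2))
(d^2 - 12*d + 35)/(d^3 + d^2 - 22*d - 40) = (d - 7)/(d^2 + 6*d + 8)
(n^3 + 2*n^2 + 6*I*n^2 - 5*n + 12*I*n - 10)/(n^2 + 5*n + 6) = (n^2 + 6*I*n - 5)/(n + 3)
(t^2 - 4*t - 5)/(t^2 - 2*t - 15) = (t + 1)/(t + 3)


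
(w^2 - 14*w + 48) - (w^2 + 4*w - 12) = 60 - 18*w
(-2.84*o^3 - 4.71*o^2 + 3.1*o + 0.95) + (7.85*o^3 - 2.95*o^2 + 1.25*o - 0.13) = 5.01*o^3 - 7.66*o^2 + 4.35*o + 0.82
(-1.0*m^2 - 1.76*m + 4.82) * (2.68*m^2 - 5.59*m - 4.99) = -2.68*m^4 + 0.8732*m^3 + 27.746*m^2 - 18.1614*m - 24.0518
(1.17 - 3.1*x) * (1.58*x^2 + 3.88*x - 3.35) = -4.898*x^3 - 10.1794*x^2 + 14.9246*x - 3.9195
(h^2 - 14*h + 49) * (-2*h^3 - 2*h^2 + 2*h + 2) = -2*h^5 + 26*h^4 - 68*h^3 - 124*h^2 + 70*h + 98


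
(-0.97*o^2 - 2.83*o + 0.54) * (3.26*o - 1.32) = -3.1622*o^3 - 7.9454*o^2 + 5.496*o - 0.7128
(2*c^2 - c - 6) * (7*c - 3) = 14*c^3 - 13*c^2 - 39*c + 18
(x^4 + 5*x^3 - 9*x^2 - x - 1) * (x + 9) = x^5 + 14*x^4 + 36*x^3 - 82*x^2 - 10*x - 9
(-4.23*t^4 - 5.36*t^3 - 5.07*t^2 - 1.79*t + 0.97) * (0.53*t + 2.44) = -2.2419*t^5 - 13.162*t^4 - 15.7655*t^3 - 13.3195*t^2 - 3.8535*t + 2.3668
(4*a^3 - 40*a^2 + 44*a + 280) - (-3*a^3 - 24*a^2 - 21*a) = 7*a^3 - 16*a^2 + 65*a + 280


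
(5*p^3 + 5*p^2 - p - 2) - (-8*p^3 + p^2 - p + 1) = 13*p^3 + 4*p^2 - 3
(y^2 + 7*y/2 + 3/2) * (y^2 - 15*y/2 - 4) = y^4 - 4*y^3 - 115*y^2/4 - 101*y/4 - 6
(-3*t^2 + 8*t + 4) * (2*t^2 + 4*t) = -6*t^4 + 4*t^3 + 40*t^2 + 16*t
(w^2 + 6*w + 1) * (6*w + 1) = 6*w^3 + 37*w^2 + 12*w + 1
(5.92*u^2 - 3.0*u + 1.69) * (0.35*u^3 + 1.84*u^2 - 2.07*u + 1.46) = 2.072*u^5 + 9.8428*u^4 - 17.1829*u^3 + 17.9628*u^2 - 7.8783*u + 2.4674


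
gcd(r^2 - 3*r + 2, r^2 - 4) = r - 2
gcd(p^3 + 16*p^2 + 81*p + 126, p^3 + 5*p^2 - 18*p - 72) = p^2 + 9*p + 18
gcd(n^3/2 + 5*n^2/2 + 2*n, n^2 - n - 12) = 1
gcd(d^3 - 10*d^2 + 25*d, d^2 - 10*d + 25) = d^2 - 10*d + 25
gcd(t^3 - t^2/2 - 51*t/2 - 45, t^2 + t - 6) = t + 3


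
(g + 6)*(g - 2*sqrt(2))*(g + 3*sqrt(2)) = g^3 + sqrt(2)*g^2 + 6*g^2 - 12*g + 6*sqrt(2)*g - 72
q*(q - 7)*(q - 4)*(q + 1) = q^4 - 10*q^3 + 17*q^2 + 28*q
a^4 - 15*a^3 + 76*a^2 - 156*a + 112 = (a - 7)*(a - 4)*(a - 2)^2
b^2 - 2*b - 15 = (b - 5)*(b + 3)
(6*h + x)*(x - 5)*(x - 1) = 6*h*x^2 - 36*h*x + 30*h + x^3 - 6*x^2 + 5*x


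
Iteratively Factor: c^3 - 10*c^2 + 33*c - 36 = (c - 3)*(c^2 - 7*c + 12) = (c - 4)*(c - 3)*(c - 3)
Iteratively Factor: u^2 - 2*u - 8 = (u + 2)*(u - 4)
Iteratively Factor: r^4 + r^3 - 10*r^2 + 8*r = (r - 2)*(r^3 + 3*r^2 - 4*r) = r*(r - 2)*(r^2 + 3*r - 4) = r*(r - 2)*(r + 4)*(r - 1)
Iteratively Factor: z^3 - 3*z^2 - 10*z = (z)*(z^2 - 3*z - 10) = z*(z - 5)*(z + 2)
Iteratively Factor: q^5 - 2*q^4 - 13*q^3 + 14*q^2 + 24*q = (q + 1)*(q^4 - 3*q^3 - 10*q^2 + 24*q) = (q - 2)*(q + 1)*(q^3 - q^2 - 12*q) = q*(q - 2)*(q + 1)*(q^2 - q - 12) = q*(q - 2)*(q + 1)*(q + 3)*(q - 4)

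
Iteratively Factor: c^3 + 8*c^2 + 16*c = (c)*(c^2 + 8*c + 16) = c*(c + 4)*(c + 4)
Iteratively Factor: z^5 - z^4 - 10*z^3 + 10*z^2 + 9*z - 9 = (z - 1)*(z^4 - 10*z^2 + 9) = (z - 1)^2*(z^3 + z^2 - 9*z - 9) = (z - 1)^2*(z + 1)*(z^2 - 9) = (z - 3)*(z - 1)^2*(z + 1)*(z + 3)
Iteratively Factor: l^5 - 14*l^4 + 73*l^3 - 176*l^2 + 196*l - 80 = (l - 2)*(l^4 - 12*l^3 + 49*l^2 - 78*l + 40) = (l - 2)*(l - 1)*(l^3 - 11*l^2 + 38*l - 40) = (l - 4)*(l - 2)*(l - 1)*(l^2 - 7*l + 10) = (l - 4)*(l - 2)^2*(l - 1)*(l - 5)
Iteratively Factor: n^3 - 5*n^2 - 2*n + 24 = (n - 4)*(n^2 - n - 6) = (n - 4)*(n + 2)*(n - 3)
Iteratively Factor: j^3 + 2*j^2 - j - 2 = (j + 2)*(j^2 - 1) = (j - 1)*(j + 2)*(j + 1)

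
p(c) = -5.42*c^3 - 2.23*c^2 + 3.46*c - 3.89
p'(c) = -16.26*c^2 - 4.46*c + 3.46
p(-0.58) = -5.59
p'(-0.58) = 0.58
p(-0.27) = -4.88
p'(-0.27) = 3.48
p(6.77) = -1764.44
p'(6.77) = -771.98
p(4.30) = -461.17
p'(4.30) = -316.37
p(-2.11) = 29.80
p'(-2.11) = -59.52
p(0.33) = -3.19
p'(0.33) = 0.22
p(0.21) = -3.31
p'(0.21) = 1.81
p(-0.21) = -4.66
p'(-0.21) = 3.68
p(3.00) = -159.92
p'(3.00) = -156.26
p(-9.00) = 3735.52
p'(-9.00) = -1273.46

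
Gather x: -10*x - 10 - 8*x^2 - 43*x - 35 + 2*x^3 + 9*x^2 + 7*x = 2*x^3 + x^2 - 46*x - 45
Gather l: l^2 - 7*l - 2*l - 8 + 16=l^2 - 9*l + 8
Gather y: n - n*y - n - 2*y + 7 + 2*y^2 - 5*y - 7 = 2*y^2 + y*(-n - 7)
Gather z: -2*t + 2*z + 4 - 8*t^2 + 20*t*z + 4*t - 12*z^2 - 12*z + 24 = -8*t^2 + 2*t - 12*z^2 + z*(20*t - 10) + 28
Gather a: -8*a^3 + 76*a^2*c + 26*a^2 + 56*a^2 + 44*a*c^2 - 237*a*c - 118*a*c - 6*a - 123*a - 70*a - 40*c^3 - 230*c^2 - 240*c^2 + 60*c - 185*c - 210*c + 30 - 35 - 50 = -8*a^3 + a^2*(76*c + 82) + a*(44*c^2 - 355*c - 199) - 40*c^3 - 470*c^2 - 335*c - 55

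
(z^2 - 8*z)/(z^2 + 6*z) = (z - 8)/(z + 6)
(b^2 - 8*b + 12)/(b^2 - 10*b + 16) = (b - 6)/(b - 8)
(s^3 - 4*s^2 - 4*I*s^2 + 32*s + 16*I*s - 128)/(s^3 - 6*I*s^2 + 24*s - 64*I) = (s - 4)/(s - 2*I)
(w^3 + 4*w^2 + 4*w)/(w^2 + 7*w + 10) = w*(w + 2)/(w + 5)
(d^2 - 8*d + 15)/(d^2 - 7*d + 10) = (d - 3)/(d - 2)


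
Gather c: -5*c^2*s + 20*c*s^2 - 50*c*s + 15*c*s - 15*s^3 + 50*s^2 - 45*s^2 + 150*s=-5*c^2*s + c*(20*s^2 - 35*s) - 15*s^3 + 5*s^2 + 150*s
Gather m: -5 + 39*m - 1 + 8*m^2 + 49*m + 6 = 8*m^2 + 88*m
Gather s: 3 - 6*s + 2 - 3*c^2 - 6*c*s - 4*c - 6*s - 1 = -3*c^2 - 4*c + s*(-6*c - 12) + 4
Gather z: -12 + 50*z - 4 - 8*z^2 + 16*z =-8*z^2 + 66*z - 16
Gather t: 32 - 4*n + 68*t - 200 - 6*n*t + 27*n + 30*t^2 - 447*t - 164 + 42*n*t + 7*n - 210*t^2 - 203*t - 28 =30*n - 180*t^2 + t*(36*n - 582) - 360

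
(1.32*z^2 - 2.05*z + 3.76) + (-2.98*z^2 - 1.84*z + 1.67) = -1.66*z^2 - 3.89*z + 5.43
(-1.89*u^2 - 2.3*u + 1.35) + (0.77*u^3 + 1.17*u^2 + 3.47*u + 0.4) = 0.77*u^3 - 0.72*u^2 + 1.17*u + 1.75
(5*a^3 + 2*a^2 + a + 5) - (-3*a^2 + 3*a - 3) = 5*a^3 + 5*a^2 - 2*a + 8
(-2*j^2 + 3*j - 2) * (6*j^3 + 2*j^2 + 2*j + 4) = -12*j^5 + 14*j^4 - 10*j^3 - 6*j^2 + 8*j - 8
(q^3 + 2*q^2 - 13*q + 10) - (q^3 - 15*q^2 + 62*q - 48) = 17*q^2 - 75*q + 58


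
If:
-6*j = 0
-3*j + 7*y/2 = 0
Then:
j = 0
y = 0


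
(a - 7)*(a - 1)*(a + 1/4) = a^3 - 31*a^2/4 + 5*a + 7/4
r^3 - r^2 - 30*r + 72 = (r - 4)*(r - 3)*(r + 6)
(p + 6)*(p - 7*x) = p^2 - 7*p*x + 6*p - 42*x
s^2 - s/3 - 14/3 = (s - 7/3)*(s + 2)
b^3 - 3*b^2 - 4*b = b*(b - 4)*(b + 1)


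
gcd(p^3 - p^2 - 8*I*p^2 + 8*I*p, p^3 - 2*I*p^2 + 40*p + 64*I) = p - 8*I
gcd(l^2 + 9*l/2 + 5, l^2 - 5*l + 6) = 1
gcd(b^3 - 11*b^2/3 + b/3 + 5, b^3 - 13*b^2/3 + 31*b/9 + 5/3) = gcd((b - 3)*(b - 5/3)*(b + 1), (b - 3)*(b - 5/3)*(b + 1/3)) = b^2 - 14*b/3 + 5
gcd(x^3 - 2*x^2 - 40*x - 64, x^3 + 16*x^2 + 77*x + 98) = x + 2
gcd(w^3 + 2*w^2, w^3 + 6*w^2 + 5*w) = w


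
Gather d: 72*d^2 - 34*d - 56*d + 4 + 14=72*d^2 - 90*d + 18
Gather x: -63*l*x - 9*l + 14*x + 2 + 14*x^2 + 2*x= -9*l + 14*x^2 + x*(16 - 63*l) + 2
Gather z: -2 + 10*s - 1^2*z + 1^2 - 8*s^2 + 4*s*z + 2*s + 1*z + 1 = -8*s^2 + 4*s*z + 12*s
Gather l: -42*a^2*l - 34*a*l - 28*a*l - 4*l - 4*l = l*(-42*a^2 - 62*a - 8)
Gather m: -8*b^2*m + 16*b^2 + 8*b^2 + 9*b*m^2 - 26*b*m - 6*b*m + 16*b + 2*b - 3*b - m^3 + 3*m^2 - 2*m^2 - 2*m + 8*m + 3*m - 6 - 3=24*b^2 + 15*b - m^3 + m^2*(9*b + 1) + m*(-8*b^2 - 32*b + 9) - 9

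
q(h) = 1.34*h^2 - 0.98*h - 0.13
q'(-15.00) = -41.18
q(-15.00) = 316.07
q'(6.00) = 15.10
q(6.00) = 42.23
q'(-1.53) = -5.08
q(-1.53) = 4.51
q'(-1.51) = -5.03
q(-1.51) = 4.41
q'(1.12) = 2.02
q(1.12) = 0.45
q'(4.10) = 10.01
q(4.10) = 18.38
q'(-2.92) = -8.81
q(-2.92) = 14.16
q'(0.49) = 0.33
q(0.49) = -0.29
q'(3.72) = 8.99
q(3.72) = 14.77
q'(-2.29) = -7.12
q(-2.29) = 9.14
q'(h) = 2.68*h - 0.98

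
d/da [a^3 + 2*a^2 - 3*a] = 3*a^2 + 4*a - 3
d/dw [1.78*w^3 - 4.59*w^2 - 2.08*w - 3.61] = 5.34*w^2 - 9.18*w - 2.08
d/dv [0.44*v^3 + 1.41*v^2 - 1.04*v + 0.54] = 1.32*v^2 + 2.82*v - 1.04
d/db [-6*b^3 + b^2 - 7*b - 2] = -18*b^2 + 2*b - 7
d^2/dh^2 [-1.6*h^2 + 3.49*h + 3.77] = -3.20000000000000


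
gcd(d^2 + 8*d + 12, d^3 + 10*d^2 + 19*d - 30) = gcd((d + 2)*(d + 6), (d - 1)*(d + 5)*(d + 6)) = d + 6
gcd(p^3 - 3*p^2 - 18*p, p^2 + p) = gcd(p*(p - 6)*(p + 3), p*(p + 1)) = p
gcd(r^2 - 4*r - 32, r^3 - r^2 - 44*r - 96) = r^2 - 4*r - 32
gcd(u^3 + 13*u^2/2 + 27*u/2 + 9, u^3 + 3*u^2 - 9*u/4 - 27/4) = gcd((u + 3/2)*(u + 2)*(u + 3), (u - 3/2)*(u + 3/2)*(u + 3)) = u^2 + 9*u/2 + 9/2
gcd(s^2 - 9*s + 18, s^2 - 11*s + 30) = s - 6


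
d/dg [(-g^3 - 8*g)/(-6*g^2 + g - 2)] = (-g*(12*g - 1)*(g^2 + 8) + (3*g^2 + 8)*(6*g^2 - g + 2))/(6*g^2 - g + 2)^2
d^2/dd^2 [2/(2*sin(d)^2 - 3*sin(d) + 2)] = 2*(-16*sin(d)^4 + 18*sin(d)^3 + 31*sin(d)^2 - 42*sin(d) + 10)/(-3*sin(d) - cos(2*d) + 3)^3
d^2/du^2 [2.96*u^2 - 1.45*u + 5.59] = 5.92000000000000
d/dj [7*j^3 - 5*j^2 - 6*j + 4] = 21*j^2 - 10*j - 6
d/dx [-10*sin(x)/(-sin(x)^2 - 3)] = 10*(cos(x)^2 + 2)*cos(x)/(sin(x)^2 + 3)^2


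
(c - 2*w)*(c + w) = c^2 - c*w - 2*w^2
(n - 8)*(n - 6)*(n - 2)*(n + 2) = n^4 - 14*n^3 + 44*n^2 + 56*n - 192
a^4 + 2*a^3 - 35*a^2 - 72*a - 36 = (a - 6)*(a + 1)^2*(a + 6)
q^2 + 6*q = q*(q + 6)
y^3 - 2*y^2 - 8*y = y*(y - 4)*(y + 2)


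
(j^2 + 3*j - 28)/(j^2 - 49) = (j - 4)/(j - 7)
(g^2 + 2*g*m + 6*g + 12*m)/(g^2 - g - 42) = (g + 2*m)/(g - 7)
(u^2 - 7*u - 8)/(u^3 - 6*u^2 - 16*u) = (u + 1)/(u*(u + 2))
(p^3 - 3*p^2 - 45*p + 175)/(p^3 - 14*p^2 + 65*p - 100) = (p + 7)/(p - 4)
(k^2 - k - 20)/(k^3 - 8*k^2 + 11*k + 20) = (k + 4)/(k^2 - 3*k - 4)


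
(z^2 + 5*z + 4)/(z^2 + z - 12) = (z + 1)/(z - 3)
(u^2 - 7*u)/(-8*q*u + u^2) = (7 - u)/(8*q - u)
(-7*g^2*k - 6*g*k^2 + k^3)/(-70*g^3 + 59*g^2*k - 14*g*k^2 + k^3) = k*(g + k)/(10*g^2 - 7*g*k + k^2)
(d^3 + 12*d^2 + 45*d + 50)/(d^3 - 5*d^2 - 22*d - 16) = (d^2 + 10*d + 25)/(d^2 - 7*d - 8)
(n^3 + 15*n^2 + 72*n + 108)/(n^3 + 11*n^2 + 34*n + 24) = (n^2 + 9*n + 18)/(n^2 + 5*n + 4)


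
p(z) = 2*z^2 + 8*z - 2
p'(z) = 4*z + 8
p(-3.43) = -5.91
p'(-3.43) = -5.72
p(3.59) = 52.50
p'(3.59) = 22.36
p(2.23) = 25.79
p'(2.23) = 16.92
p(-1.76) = -9.88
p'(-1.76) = 0.96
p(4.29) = 69.13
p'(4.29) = 25.16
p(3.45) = 49.40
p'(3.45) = 21.80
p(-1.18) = -8.66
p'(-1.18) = 3.28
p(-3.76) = -3.80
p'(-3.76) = -7.04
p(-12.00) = 190.00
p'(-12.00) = -40.00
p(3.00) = 40.00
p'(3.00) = 20.00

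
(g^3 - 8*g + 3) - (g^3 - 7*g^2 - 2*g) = 7*g^2 - 6*g + 3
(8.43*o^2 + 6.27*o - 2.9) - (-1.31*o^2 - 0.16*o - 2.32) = 9.74*o^2 + 6.43*o - 0.58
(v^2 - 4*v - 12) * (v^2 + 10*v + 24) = v^4 + 6*v^3 - 28*v^2 - 216*v - 288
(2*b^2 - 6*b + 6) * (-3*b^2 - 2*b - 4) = -6*b^4 + 14*b^3 - 14*b^2 + 12*b - 24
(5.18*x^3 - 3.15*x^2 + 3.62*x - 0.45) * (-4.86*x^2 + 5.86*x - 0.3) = -25.1748*x^5 + 45.6638*x^4 - 37.6062*x^3 + 24.3452*x^2 - 3.723*x + 0.135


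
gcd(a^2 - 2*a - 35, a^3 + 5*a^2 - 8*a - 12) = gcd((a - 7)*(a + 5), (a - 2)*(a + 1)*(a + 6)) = 1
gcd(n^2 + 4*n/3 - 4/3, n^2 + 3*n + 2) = n + 2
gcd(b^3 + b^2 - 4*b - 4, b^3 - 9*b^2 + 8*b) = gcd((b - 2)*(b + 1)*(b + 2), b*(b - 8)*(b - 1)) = 1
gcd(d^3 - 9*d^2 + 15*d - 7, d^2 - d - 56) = 1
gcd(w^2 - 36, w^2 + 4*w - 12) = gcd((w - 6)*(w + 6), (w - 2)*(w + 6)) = w + 6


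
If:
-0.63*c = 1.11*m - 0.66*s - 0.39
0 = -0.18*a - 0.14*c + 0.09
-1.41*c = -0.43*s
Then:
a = 0.5 - 0.237194641449961*s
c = 0.304964539007092*s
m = 0.421506612995975*s + 0.351351351351351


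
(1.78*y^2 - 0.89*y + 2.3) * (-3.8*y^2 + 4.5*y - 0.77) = -6.764*y^4 + 11.392*y^3 - 14.1156*y^2 + 11.0353*y - 1.771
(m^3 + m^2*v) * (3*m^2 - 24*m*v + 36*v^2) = 3*m^5 - 21*m^4*v + 12*m^3*v^2 + 36*m^2*v^3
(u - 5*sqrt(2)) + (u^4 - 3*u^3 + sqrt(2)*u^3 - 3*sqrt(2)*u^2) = u^4 - 3*u^3 + sqrt(2)*u^3 - 3*sqrt(2)*u^2 + u - 5*sqrt(2)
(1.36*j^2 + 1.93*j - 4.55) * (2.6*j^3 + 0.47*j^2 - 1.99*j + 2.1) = 3.536*j^5 + 5.6572*j^4 - 13.6293*j^3 - 3.1232*j^2 + 13.1075*j - 9.555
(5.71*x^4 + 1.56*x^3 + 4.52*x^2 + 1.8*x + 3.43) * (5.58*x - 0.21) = 31.8618*x^5 + 7.5057*x^4 + 24.894*x^3 + 9.0948*x^2 + 18.7614*x - 0.7203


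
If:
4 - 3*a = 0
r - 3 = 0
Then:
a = 4/3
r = 3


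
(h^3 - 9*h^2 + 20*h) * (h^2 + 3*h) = h^5 - 6*h^4 - 7*h^3 + 60*h^2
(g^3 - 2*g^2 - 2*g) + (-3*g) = g^3 - 2*g^2 - 5*g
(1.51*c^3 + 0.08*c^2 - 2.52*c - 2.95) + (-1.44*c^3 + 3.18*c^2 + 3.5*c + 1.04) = 0.0700000000000001*c^3 + 3.26*c^2 + 0.98*c - 1.91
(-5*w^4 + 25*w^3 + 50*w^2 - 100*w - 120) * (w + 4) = -5*w^5 + 5*w^4 + 150*w^3 + 100*w^2 - 520*w - 480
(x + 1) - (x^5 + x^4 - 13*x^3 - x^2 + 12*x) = -x^5 - x^4 + 13*x^3 + x^2 - 11*x + 1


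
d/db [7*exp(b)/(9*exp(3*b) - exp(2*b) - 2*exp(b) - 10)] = 7*(-18*exp(3*b) + exp(2*b) - 10)*exp(b)/(81*exp(6*b) - 18*exp(5*b) - 35*exp(4*b) - 176*exp(3*b) + 24*exp(2*b) + 40*exp(b) + 100)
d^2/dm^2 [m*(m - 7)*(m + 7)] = 6*m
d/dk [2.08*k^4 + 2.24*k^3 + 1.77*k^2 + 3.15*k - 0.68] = 8.32*k^3 + 6.72*k^2 + 3.54*k + 3.15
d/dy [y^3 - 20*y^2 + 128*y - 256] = 3*y^2 - 40*y + 128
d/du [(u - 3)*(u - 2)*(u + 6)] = 3*u^2 + 2*u - 24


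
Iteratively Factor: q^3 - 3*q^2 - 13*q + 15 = (q + 3)*(q^2 - 6*q + 5) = (q - 1)*(q + 3)*(q - 5)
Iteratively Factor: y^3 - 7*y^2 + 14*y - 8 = (y - 2)*(y^2 - 5*y + 4) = (y - 4)*(y - 2)*(y - 1)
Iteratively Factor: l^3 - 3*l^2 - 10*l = (l)*(l^2 - 3*l - 10) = l*(l - 5)*(l + 2)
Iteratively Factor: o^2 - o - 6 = (o - 3)*(o + 2)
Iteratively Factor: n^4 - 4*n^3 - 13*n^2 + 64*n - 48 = (n + 4)*(n^3 - 8*n^2 + 19*n - 12) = (n - 1)*(n + 4)*(n^2 - 7*n + 12) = (n - 3)*(n - 1)*(n + 4)*(n - 4)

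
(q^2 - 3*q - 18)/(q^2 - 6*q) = (q + 3)/q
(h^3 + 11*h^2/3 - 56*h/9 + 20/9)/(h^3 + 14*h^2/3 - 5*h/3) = (9*h^2 - 12*h + 4)/(3*h*(3*h - 1))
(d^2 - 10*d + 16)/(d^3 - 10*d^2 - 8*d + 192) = (d - 2)/(d^2 - 2*d - 24)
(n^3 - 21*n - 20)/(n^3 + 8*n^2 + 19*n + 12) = (n - 5)/(n + 3)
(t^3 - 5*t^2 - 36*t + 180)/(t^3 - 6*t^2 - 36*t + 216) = (t - 5)/(t - 6)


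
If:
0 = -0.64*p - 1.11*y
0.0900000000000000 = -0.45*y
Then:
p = 0.35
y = -0.20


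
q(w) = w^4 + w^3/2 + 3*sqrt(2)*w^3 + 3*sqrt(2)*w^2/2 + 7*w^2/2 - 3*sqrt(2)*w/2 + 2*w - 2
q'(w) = 4*w^3 + 3*w^2/2 + 9*sqrt(2)*w^2 + 3*sqrt(2)*w + 7*w - 3*sqrt(2)/2 + 2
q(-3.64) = 19.74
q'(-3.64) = -45.44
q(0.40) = -0.82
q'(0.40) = 6.91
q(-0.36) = -1.43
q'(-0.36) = -2.51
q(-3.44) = 11.91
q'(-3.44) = -33.26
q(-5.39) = 263.34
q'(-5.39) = -273.73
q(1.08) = 11.76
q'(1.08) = 33.66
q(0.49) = -0.09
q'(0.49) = 9.27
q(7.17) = 4677.14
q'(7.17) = 2286.34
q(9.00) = 10470.62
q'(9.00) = 4169.52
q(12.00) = 29737.30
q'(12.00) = 9095.61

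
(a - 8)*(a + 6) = a^2 - 2*a - 48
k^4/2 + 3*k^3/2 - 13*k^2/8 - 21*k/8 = k*(k/2 + 1/2)*(k - 3/2)*(k + 7/2)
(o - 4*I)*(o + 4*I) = o^2 + 16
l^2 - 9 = (l - 3)*(l + 3)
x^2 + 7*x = x*(x + 7)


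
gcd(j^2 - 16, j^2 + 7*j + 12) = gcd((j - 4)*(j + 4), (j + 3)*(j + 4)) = j + 4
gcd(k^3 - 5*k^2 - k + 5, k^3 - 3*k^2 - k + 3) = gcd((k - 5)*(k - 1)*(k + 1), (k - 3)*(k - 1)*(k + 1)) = k^2 - 1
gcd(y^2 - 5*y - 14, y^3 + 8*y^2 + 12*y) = y + 2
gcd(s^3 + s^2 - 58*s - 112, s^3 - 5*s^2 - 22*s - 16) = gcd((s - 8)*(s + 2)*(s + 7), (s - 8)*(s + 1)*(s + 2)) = s^2 - 6*s - 16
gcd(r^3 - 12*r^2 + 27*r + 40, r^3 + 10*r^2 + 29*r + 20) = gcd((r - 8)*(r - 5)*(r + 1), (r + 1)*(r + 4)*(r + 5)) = r + 1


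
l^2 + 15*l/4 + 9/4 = (l + 3/4)*(l + 3)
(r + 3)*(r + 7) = r^2 + 10*r + 21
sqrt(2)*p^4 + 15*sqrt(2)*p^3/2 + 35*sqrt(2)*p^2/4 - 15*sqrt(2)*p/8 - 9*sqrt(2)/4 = (p - 1/2)*(p + 3/2)*(p + 6)*(sqrt(2)*p + sqrt(2)/2)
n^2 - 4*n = n*(n - 4)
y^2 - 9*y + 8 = (y - 8)*(y - 1)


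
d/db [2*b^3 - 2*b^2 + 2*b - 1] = 6*b^2 - 4*b + 2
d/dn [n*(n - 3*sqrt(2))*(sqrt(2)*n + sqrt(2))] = 3*sqrt(2)*n^2 - 12*n + 2*sqrt(2)*n - 6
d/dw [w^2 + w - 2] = 2*w + 1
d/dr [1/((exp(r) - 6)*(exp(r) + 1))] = (5 - 2*exp(r))*exp(r)/(exp(4*r) - 10*exp(3*r) + 13*exp(2*r) + 60*exp(r) + 36)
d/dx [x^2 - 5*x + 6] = 2*x - 5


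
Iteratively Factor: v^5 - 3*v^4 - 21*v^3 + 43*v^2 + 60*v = (v - 3)*(v^4 - 21*v^2 - 20*v) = (v - 3)*(v + 4)*(v^3 - 4*v^2 - 5*v) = (v - 5)*(v - 3)*(v + 4)*(v^2 + v) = (v - 5)*(v - 3)*(v + 1)*(v + 4)*(v)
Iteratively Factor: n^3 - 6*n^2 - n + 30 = (n + 2)*(n^2 - 8*n + 15) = (n - 3)*(n + 2)*(n - 5)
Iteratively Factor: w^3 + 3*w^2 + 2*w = (w + 2)*(w^2 + w) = w*(w + 2)*(w + 1)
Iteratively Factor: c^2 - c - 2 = (c - 2)*(c + 1)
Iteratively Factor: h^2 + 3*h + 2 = (h + 2)*(h + 1)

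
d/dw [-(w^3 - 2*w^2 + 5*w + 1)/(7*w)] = -2*w/7 + 2/7 + 1/(7*w^2)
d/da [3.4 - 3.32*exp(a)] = -3.32*exp(a)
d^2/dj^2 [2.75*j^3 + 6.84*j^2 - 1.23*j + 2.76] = 16.5*j + 13.68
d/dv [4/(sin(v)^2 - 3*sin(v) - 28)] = 4*(3 - 2*sin(v))*cos(v)/((sin(v) - 7)^2*(sin(v) + 4)^2)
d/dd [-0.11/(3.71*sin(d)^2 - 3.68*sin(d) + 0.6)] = (0.8162*sin(d) - 0.4048)*cos(d)/(3.71*sin(d)^2 - 3.68*sin(d) + 0.6)^2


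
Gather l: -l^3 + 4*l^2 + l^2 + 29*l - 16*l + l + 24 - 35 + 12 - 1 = -l^3 + 5*l^2 + 14*l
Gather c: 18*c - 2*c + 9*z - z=16*c + 8*z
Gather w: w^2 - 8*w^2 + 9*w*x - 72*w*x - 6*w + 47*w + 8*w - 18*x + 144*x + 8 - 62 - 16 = -7*w^2 + w*(49 - 63*x) + 126*x - 70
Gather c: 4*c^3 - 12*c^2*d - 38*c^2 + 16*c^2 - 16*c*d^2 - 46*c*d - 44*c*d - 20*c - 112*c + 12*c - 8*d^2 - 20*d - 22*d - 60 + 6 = 4*c^3 + c^2*(-12*d - 22) + c*(-16*d^2 - 90*d - 120) - 8*d^2 - 42*d - 54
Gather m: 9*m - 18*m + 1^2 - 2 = -9*m - 1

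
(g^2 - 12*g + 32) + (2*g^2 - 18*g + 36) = 3*g^2 - 30*g + 68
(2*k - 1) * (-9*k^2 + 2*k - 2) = -18*k^3 + 13*k^2 - 6*k + 2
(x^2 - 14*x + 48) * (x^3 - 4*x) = x^5 - 14*x^4 + 44*x^3 + 56*x^2 - 192*x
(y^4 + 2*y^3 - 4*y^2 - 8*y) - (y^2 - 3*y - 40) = y^4 + 2*y^3 - 5*y^2 - 5*y + 40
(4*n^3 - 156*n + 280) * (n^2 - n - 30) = 4*n^5 - 4*n^4 - 276*n^3 + 436*n^2 + 4400*n - 8400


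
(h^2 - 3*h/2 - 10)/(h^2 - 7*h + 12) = (h + 5/2)/(h - 3)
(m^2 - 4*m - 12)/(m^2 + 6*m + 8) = (m - 6)/(m + 4)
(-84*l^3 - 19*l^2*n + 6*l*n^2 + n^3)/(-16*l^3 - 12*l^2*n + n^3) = (21*l^2 + 10*l*n + n^2)/(4*l^2 + 4*l*n + n^2)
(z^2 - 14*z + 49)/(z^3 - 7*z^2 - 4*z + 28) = (z - 7)/(z^2 - 4)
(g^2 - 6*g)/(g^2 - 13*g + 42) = g/(g - 7)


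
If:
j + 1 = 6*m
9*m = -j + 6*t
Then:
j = 12*t/5 - 3/5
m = 2*t/5 + 1/15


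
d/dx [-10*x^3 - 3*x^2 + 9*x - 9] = -30*x^2 - 6*x + 9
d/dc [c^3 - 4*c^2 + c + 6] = 3*c^2 - 8*c + 1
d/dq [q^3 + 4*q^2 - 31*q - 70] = 3*q^2 + 8*q - 31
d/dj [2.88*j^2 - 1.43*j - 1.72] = 5.76*j - 1.43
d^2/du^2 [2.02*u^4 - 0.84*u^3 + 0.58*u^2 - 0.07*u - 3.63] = 24.24*u^2 - 5.04*u + 1.16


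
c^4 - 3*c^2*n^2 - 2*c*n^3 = c*(c - 2*n)*(c + n)^2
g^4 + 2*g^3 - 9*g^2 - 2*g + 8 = (g - 2)*(g - 1)*(g + 1)*(g + 4)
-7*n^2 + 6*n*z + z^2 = (-n + z)*(7*n + z)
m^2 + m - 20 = (m - 4)*(m + 5)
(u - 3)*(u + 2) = u^2 - u - 6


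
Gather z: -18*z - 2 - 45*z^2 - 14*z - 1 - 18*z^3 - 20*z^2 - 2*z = -18*z^3 - 65*z^2 - 34*z - 3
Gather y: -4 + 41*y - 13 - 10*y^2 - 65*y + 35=-10*y^2 - 24*y + 18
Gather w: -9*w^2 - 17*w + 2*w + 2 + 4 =-9*w^2 - 15*w + 6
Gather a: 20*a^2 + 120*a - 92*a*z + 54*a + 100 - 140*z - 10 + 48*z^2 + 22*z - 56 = 20*a^2 + a*(174 - 92*z) + 48*z^2 - 118*z + 34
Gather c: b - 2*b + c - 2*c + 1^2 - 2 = -b - c - 1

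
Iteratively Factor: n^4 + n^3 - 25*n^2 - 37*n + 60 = (n - 5)*(n^3 + 6*n^2 + 5*n - 12) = (n - 5)*(n - 1)*(n^2 + 7*n + 12) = (n - 5)*(n - 1)*(n + 4)*(n + 3)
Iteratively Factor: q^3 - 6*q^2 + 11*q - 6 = (q - 1)*(q^2 - 5*q + 6) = (q - 3)*(q - 1)*(q - 2)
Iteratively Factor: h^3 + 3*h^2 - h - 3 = (h + 3)*(h^2 - 1) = (h - 1)*(h + 3)*(h + 1)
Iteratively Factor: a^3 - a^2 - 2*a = (a)*(a^2 - a - 2) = a*(a - 2)*(a + 1)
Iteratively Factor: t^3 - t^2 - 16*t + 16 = (t - 1)*(t^2 - 16) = (t - 4)*(t - 1)*(t + 4)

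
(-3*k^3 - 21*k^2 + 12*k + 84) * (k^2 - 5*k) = -3*k^5 - 6*k^4 + 117*k^3 + 24*k^2 - 420*k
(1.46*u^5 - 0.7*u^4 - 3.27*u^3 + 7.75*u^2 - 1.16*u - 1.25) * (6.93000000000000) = 10.1178*u^5 - 4.851*u^4 - 22.6611*u^3 + 53.7075*u^2 - 8.0388*u - 8.6625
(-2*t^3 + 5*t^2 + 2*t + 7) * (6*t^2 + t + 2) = -12*t^5 + 28*t^4 + 13*t^3 + 54*t^2 + 11*t + 14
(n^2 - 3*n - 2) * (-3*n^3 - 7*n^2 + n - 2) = -3*n^5 + 2*n^4 + 28*n^3 + 9*n^2 + 4*n + 4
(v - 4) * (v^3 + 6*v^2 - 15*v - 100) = v^4 + 2*v^3 - 39*v^2 - 40*v + 400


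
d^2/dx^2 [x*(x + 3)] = 2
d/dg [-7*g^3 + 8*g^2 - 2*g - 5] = -21*g^2 + 16*g - 2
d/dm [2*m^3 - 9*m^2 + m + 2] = 6*m^2 - 18*m + 1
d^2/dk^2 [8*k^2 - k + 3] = 16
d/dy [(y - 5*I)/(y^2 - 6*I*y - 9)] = (-y + 7*I)/(y^3 - 9*I*y^2 - 27*y + 27*I)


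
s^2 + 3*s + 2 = (s + 1)*(s + 2)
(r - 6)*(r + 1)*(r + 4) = r^3 - r^2 - 26*r - 24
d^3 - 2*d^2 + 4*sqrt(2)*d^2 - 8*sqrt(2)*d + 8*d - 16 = (d - 2)*(d + 2*sqrt(2))^2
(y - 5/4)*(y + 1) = y^2 - y/4 - 5/4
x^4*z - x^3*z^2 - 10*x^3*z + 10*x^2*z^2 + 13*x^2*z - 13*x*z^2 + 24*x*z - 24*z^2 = (x - 8)*(x - 3)*(x - z)*(x*z + z)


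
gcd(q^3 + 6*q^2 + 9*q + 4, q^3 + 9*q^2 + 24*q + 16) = q^2 + 5*q + 4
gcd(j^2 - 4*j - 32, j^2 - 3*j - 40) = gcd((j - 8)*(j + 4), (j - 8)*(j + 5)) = j - 8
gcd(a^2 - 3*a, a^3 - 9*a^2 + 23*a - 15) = a - 3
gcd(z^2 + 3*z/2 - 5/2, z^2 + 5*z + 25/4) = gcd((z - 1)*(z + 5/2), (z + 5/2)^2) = z + 5/2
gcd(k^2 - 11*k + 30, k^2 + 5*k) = 1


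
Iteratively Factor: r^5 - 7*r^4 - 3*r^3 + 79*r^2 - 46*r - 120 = (r + 3)*(r^4 - 10*r^3 + 27*r^2 - 2*r - 40) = (r - 5)*(r + 3)*(r^3 - 5*r^2 + 2*r + 8) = (r - 5)*(r - 2)*(r + 3)*(r^2 - 3*r - 4) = (r - 5)*(r - 2)*(r + 1)*(r + 3)*(r - 4)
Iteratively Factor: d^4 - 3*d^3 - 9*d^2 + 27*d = (d - 3)*(d^3 - 9*d) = (d - 3)*(d + 3)*(d^2 - 3*d) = d*(d - 3)*(d + 3)*(d - 3)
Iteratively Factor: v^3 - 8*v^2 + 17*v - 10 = (v - 1)*(v^2 - 7*v + 10) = (v - 2)*(v - 1)*(v - 5)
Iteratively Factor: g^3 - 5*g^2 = (g - 5)*(g^2) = g*(g - 5)*(g)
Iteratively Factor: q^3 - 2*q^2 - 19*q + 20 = (q - 5)*(q^2 + 3*q - 4) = (q - 5)*(q - 1)*(q + 4)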